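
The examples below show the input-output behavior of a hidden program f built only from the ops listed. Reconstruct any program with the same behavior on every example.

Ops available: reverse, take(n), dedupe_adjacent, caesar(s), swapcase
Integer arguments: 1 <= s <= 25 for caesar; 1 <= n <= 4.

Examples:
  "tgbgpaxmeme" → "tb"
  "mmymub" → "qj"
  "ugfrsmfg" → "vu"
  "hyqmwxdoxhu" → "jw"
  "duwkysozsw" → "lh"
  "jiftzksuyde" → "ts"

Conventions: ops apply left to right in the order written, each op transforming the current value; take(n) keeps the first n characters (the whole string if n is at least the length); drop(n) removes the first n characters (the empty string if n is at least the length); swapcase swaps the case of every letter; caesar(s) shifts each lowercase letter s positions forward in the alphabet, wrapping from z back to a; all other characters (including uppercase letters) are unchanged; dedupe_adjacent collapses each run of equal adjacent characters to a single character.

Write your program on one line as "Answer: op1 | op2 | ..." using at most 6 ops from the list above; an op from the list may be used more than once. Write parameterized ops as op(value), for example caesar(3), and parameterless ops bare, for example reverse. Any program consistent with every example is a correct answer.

caesar(9) | reverse | dedupe_adjacent | take(4) | take(2) | caesar(6)

Check, running the answer program on each example:
  "tgbgpaxmeme" -> "cpkpyjgvnvn" -> "nvnvgjypkpc" -> "nvnvgjypkpc" -> "nvnv" -> "nv" -> "tb"
  "mmymub" -> "vvhvdk" -> "kdvhvv" -> "kdvhv" -> "kdvh" -> "kd" -> "qj"
  "ugfrsmfg" -> "dpoabvop" -> "povbaopd" -> "povbaopd" -> "povb" -> "po" -> "vu"
  "hyqmwxdoxhu" -> "qhzvfgmxgqd" -> "dqgxmgfvzhq" -> "dqgxmgfvzhq" -> "dqgx" -> "dq" -> "jw"
  "duwkysozsw" -> "mdfthbxibf" -> "fbixbhtfdm" -> "fbixbhtfdm" -> "fbix" -> "fb" -> "lh"
  "jiftzksuyde" -> "srocitbdhmn" -> "nmhdbticors" -> "nmhdbticors" -> "nmhd" -> "nm" -> "ts"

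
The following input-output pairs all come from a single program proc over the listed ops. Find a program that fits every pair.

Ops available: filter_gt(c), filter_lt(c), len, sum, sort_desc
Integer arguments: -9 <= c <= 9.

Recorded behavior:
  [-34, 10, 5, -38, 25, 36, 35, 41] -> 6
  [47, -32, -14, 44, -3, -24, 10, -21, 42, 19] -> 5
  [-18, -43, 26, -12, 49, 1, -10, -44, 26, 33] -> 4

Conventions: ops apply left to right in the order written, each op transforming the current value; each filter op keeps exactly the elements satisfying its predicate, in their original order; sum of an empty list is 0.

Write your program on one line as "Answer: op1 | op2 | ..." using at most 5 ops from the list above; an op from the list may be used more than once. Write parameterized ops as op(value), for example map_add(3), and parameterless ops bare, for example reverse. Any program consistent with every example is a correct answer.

sort_desc | filter_gt(-8) | filter_gt(1) | len

Check, running the answer program on each example:
  [-34, 10, 5, -38, 25, 36, 35, 41] -> [41, 36, 35, 25, 10, 5, -34, -38] -> [41, 36, 35, 25, 10, 5] -> [41, 36, 35, 25, 10, 5] -> 6
  [47, -32, -14, 44, -3, -24, 10, -21, 42, 19] -> [47, 44, 42, 19, 10, -3, -14, -21, -24, -32] -> [47, 44, 42, 19, 10, -3] -> [47, 44, 42, 19, 10] -> 5
  [-18, -43, 26, -12, 49, 1, -10, -44, 26, 33] -> [49, 33, 26, 26, 1, -10, -12, -18, -43, -44] -> [49, 33, 26, 26, 1] -> [49, 33, 26, 26] -> 4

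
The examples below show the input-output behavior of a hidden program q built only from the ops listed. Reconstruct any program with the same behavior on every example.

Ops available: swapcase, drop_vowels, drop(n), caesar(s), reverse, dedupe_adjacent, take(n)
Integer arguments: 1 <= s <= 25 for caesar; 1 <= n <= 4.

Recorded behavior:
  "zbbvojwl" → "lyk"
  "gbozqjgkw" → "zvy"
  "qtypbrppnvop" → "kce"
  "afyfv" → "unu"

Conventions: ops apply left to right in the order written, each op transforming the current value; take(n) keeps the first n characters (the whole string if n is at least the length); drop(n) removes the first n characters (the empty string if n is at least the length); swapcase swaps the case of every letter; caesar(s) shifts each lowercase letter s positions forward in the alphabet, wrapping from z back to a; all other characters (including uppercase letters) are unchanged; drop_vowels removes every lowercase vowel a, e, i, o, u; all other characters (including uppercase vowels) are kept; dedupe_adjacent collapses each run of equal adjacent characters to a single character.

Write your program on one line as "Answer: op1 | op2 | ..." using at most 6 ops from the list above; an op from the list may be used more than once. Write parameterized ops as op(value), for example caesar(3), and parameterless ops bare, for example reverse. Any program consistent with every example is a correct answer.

drop_vowels | caesar(11) | reverse | caesar(4) | take(4) | drop(1)

Check, running the answer program on each example:
  "zbbvojwl" -> "zbbvjwl" -> "kmmguhw" -> "whugmmk" -> "alykqqo" -> "alyk" -> "lyk"
  "gbozqjgkw" -> "gbzqjgkw" -> "rmkburvh" -> "hvrubkmr" -> "lzvyfoqv" -> "lzvy" -> "zvy"
  "qtypbrppnvop" -> "qtypbrppnvp" -> "bejamcaayga" -> "agyaacmajeb" -> "ekceegqenif" -> "ekce" -> "kce"
  "afyfv" -> "fyfv" -> "qjqg" -> "gqjq" -> "kunu" -> "kunu" -> "unu"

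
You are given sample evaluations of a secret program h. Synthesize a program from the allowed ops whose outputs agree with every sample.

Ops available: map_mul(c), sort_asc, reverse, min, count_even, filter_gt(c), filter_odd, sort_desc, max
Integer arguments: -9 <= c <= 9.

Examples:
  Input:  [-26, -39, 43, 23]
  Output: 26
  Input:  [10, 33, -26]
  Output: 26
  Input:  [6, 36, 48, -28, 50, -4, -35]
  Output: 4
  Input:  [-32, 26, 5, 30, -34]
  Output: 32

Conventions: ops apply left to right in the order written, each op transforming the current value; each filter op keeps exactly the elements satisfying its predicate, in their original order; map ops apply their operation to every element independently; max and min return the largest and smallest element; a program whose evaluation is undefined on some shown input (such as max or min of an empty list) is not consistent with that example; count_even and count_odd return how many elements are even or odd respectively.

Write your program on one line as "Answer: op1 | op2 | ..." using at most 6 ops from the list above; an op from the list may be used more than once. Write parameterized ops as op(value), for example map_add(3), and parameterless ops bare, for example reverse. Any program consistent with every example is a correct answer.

sort_desc | reverse | map_mul(-1) | filter_gt(-3) | min

Check, running the answer program on each example:
  [-26, -39, 43, 23] -> [43, 23, -26, -39] -> [-39, -26, 23, 43] -> [39, 26, -23, -43] -> [39, 26] -> 26
  [10, 33, -26] -> [33, 10, -26] -> [-26, 10, 33] -> [26, -10, -33] -> [26] -> 26
  [6, 36, 48, -28, 50, -4, -35] -> [50, 48, 36, 6, -4, -28, -35] -> [-35, -28, -4, 6, 36, 48, 50] -> [35, 28, 4, -6, -36, -48, -50] -> [35, 28, 4] -> 4
  [-32, 26, 5, 30, -34] -> [30, 26, 5, -32, -34] -> [-34, -32, 5, 26, 30] -> [34, 32, -5, -26, -30] -> [34, 32] -> 32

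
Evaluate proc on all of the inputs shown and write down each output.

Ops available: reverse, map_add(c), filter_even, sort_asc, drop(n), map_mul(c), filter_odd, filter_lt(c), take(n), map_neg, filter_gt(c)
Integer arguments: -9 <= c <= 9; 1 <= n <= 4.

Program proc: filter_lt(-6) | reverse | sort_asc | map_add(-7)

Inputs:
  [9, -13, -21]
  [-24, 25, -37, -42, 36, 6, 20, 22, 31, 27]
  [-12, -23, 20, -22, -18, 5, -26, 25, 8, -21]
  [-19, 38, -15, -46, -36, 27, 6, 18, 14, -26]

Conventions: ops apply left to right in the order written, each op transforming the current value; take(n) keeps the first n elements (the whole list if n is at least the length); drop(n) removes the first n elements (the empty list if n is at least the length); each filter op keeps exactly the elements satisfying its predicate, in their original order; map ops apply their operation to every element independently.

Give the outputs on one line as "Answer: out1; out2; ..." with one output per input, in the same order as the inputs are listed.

[-28, -20]; [-49, -44, -31]; [-33, -30, -29, -28, -25, -19]; [-53, -43, -33, -26, -22]

Execution, op by op:
  [9, -13, -21] -> [-13, -21] -> [-21, -13] -> [-21, -13] -> [-28, -20]
  [-24, 25, -37, -42, 36, 6, 20, 22, 31, 27] -> [-24, -37, -42] -> [-42, -37, -24] -> [-42, -37, -24] -> [-49, -44, -31]
  [-12, -23, 20, -22, -18, 5, -26, 25, 8, -21] -> [-12, -23, -22, -18, -26, -21] -> [-21, -26, -18, -22, -23, -12] -> [-26, -23, -22, -21, -18, -12] -> [-33, -30, -29, -28, -25, -19]
  [-19, 38, -15, -46, -36, 27, 6, 18, 14, -26] -> [-19, -15, -46, -36, -26] -> [-26, -36, -46, -15, -19] -> [-46, -36, -26, -19, -15] -> [-53, -43, -33, -26, -22]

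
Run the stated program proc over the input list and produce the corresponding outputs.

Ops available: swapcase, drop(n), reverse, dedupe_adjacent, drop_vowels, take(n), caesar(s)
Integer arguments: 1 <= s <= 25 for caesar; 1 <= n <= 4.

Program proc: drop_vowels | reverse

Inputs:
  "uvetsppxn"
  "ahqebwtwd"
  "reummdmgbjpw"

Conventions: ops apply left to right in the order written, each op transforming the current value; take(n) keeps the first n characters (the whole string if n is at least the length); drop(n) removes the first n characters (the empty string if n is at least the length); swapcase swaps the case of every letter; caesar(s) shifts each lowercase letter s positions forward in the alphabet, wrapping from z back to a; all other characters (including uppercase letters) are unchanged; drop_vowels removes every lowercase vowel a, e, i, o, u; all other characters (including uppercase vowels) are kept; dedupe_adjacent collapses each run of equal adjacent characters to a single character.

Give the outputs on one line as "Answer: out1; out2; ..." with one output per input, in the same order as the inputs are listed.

Execution, op by op:
  "uvetsppxn" -> "vtsppxn" -> "nxppstv"
  "ahqebwtwd" -> "hqbwtwd" -> "dwtwbqh"
  "reummdmgbjpw" -> "rmmdmgbjpw" -> "wpjbgmdmmr"

"nxppstv"; "dwtwbqh"; "wpjbgmdmmr"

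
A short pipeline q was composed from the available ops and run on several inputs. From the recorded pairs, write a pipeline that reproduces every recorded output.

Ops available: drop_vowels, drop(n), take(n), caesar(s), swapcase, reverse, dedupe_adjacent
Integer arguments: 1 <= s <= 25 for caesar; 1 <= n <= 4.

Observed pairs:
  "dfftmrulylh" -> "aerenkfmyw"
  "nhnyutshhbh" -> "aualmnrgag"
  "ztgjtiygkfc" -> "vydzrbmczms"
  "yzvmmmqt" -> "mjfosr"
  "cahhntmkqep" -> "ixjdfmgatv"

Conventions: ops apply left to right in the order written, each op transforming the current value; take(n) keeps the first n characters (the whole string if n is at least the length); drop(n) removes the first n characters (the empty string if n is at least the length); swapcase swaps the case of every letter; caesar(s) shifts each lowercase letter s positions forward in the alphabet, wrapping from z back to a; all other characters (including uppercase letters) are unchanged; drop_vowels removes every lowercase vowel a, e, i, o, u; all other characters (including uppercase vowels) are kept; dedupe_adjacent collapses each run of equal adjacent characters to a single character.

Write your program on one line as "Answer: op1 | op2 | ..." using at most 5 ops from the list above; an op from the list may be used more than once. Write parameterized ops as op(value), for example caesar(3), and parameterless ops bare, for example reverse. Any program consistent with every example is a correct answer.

swapcase | dedupe_adjacent | reverse | swapcase | caesar(19)

Check, running the answer program on each example:
  "dfftmrulylh" -> "DFFTMRULYLH" -> "DFTMRULYLH" -> "HLYLURMTFD" -> "hlylurmtfd" -> "aerenkfmyw"
  "nhnyutshhbh" -> "NHNYUTSHHBH" -> "NHNYUTSHBH" -> "HBHSTUYNHN" -> "hbhstuynhn" -> "aualmnrgag"
  "ztgjtiygkfc" -> "ZTGJTIYGKFC" -> "ZTGJTIYGKFC" -> "CFKGYITJGTZ" -> "cfkgyitjgtz" -> "vydzrbmczms"
  "yzvmmmqt" -> "YZVMMMQT" -> "YZVMQT" -> "TQMVZY" -> "tqmvzy" -> "mjfosr"
  "cahhntmkqep" -> "CAHHNTMKQEP" -> "CAHNTMKQEP" -> "PEQKMTNHAC" -> "peqkmtnhac" -> "ixjdfmgatv"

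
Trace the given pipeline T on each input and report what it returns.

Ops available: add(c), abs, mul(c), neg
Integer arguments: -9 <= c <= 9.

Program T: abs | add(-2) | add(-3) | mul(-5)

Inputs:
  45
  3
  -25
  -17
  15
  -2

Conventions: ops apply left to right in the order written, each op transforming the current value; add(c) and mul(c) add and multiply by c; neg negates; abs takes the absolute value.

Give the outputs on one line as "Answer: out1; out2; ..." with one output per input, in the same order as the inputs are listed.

-200; 10; -100; -60; -50; 15

Execution, op by op:
  45 -> 45 -> 43 -> 40 -> -200
  3 -> 3 -> 1 -> -2 -> 10
  -25 -> 25 -> 23 -> 20 -> -100
  -17 -> 17 -> 15 -> 12 -> -60
  15 -> 15 -> 13 -> 10 -> -50
  -2 -> 2 -> 0 -> -3 -> 15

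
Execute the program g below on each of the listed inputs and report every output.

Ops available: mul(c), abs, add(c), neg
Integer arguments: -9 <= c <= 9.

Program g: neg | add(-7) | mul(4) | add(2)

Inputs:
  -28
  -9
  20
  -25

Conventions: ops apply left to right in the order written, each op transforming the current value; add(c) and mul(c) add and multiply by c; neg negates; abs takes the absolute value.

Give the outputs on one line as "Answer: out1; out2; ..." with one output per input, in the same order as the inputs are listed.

Execution, op by op:
  -28 -> 28 -> 21 -> 84 -> 86
  -9 -> 9 -> 2 -> 8 -> 10
  20 -> -20 -> -27 -> -108 -> -106
  -25 -> 25 -> 18 -> 72 -> 74

86; 10; -106; 74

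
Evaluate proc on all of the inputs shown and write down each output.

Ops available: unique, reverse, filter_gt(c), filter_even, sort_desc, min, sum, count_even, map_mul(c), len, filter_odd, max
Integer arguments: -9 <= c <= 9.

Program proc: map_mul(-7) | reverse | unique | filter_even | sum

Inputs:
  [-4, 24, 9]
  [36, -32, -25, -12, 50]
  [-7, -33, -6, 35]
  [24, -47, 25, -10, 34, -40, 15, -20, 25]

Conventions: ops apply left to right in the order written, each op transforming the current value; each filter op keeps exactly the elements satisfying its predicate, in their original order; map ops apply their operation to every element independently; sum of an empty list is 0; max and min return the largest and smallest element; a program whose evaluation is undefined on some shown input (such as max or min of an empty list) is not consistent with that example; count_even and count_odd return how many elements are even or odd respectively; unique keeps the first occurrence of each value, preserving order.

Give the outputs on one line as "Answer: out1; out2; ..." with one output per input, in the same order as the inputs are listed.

Execution, op by op:
  [-4, 24, 9] -> [28, -168, -63] -> [-63, -168, 28] -> [-63, -168, 28] -> [-168, 28] -> -140
  [36, -32, -25, -12, 50] -> [-252, 224, 175, 84, -350] -> [-350, 84, 175, 224, -252] -> [-350, 84, 175, 224, -252] -> [-350, 84, 224, -252] -> -294
  [-7, -33, -6, 35] -> [49, 231, 42, -245] -> [-245, 42, 231, 49] -> [-245, 42, 231, 49] -> [42] -> 42
  [24, -47, 25, -10, 34, -40, 15, -20, 25] -> [-168, 329, -175, 70, -238, 280, -105, 140, -175] -> [-175, 140, -105, 280, -238, 70, -175, 329, -168] -> [-175, 140, -105, 280, -238, 70, 329, -168] -> [140, 280, -238, 70, -168] -> 84

-140; -294; 42; 84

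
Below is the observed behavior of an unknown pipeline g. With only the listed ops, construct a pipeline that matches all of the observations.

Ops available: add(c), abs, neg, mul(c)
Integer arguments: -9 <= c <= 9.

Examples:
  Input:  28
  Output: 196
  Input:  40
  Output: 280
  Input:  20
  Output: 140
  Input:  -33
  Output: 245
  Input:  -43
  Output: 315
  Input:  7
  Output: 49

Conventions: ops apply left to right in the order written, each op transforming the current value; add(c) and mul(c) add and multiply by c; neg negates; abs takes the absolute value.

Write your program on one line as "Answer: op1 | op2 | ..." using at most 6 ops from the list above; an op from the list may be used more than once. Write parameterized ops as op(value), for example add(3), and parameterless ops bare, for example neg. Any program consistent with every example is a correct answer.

add(-1) | neg | mul(7) | abs | add(7)

Check, running the answer program on each example:
  28 -> 27 -> -27 -> -189 -> 189 -> 196
  40 -> 39 -> -39 -> -273 -> 273 -> 280
  20 -> 19 -> -19 -> -133 -> 133 -> 140
  -33 -> -34 -> 34 -> 238 -> 238 -> 245
  -43 -> -44 -> 44 -> 308 -> 308 -> 315
  7 -> 6 -> -6 -> -42 -> 42 -> 49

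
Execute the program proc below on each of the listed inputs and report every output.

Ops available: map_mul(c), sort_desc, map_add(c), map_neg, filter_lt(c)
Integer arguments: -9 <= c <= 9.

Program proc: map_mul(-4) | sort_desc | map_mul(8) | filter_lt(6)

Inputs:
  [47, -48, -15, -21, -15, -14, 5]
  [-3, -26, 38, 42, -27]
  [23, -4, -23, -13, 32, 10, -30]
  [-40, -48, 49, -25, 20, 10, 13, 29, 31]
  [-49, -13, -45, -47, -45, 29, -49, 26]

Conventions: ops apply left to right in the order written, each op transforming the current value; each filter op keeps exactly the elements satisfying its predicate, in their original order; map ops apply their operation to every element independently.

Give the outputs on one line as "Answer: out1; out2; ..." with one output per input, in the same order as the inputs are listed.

[-160, -1504]; [-1216, -1344]; [-320, -736, -1024]; [-320, -416, -640, -928, -992, -1568]; [-832, -928]

Execution, op by op:
  [47, -48, -15, -21, -15, -14, 5] -> [-188, 192, 60, 84, 60, 56, -20] -> [192, 84, 60, 60, 56, -20, -188] -> [1536, 672, 480, 480, 448, -160, -1504] -> [-160, -1504]
  [-3, -26, 38, 42, -27] -> [12, 104, -152, -168, 108] -> [108, 104, 12, -152, -168] -> [864, 832, 96, -1216, -1344] -> [-1216, -1344]
  [23, -4, -23, -13, 32, 10, -30] -> [-92, 16, 92, 52, -128, -40, 120] -> [120, 92, 52, 16, -40, -92, -128] -> [960, 736, 416, 128, -320, -736, -1024] -> [-320, -736, -1024]
  [-40, -48, 49, -25, 20, 10, 13, 29, 31] -> [160, 192, -196, 100, -80, -40, -52, -116, -124] -> [192, 160, 100, -40, -52, -80, -116, -124, -196] -> [1536, 1280, 800, -320, -416, -640, -928, -992, -1568] -> [-320, -416, -640, -928, -992, -1568]
  [-49, -13, -45, -47, -45, 29, -49, 26] -> [196, 52, 180, 188, 180, -116, 196, -104] -> [196, 196, 188, 180, 180, 52, -104, -116] -> [1568, 1568, 1504, 1440, 1440, 416, -832, -928] -> [-832, -928]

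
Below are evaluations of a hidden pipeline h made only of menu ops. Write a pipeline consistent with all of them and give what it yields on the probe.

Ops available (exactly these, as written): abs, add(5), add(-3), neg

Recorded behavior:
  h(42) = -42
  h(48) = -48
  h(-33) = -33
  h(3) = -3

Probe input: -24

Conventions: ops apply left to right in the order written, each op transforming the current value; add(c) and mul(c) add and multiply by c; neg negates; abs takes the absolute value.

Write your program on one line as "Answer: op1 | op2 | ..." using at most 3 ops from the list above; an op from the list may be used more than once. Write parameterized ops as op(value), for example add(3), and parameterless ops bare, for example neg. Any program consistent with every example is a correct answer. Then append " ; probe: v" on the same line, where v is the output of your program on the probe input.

abs | neg ; probe: -24

Check, running the answer program on each example:
  42 -> 42 -> -42
  48 -> 48 -> -48
  -33 -> 33 -> -33
  3 -> 3 -> -3
  probe: -24 -> 24 -> -24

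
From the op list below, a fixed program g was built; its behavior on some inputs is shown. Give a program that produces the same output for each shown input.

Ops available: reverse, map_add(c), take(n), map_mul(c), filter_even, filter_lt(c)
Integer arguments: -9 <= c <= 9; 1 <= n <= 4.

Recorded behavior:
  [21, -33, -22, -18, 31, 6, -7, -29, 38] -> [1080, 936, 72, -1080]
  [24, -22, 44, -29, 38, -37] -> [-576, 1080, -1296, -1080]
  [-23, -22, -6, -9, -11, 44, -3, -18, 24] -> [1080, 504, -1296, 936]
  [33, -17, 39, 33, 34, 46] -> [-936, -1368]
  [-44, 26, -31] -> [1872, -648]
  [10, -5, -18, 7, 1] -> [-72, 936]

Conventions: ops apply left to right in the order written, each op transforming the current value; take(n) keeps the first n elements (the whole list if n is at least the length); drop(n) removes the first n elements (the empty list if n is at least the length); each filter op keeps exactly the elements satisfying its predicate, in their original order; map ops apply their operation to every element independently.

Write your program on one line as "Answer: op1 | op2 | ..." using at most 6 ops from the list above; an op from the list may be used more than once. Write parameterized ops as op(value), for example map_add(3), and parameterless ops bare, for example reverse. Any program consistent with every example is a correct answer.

filter_even | map_add(-8) | map_mul(9) | take(4) | map_mul(-4)

Check, running the answer program on each example:
  [21, -33, -22, -18, 31, 6, -7, -29, 38] -> [-22, -18, 6, 38] -> [-30, -26, -2, 30] -> [-270, -234, -18, 270] -> [-270, -234, -18, 270] -> [1080, 936, 72, -1080]
  [24, -22, 44, -29, 38, -37] -> [24, -22, 44, 38] -> [16, -30, 36, 30] -> [144, -270, 324, 270] -> [144, -270, 324, 270] -> [-576, 1080, -1296, -1080]
  [-23, -22, -6, -9, -11, 44, -3, -18, 24] -> [-22, -6, 44, -18, 24] -> [-30, -14, 36, -26, 16] -> [-270, -126, 324, -234, 144] -> [-270, -126, 324, -234] -> [1080, 504, -1296, 936]
  [33, -17, 39, 33, 34, 46] -> [34, 46] -> [26, 38] -> [234, 342] -> [234, 342] -> [-936, -1368]
  [-44, 26, -31] -> [-44, 26] -> [-52, 18] -> [-468, 162] -> [-468, 162] -> [1872, -648]
  [10, -5, -18, 7, 1] -> [10, -18] -> [2, -26] -> [18, -234] -> [18, -234] -> [-72, 936]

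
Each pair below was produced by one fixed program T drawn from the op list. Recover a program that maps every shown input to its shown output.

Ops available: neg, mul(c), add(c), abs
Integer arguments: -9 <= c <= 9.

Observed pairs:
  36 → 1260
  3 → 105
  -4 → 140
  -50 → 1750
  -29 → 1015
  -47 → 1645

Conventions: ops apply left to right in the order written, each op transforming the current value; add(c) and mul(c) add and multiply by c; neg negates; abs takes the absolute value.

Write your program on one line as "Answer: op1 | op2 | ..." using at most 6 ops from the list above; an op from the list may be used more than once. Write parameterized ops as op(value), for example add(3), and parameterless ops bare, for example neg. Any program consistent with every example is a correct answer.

abs | mul(7) | neg | mul(5) | abs

Check, running the answer program on each example:
  36 -> 36 -> 252 -> -252 -> -1260 -> 1260
  3 -> 3 -> 21 -> -21 -> -105 -> 105
  -4 -> 4 -> 28 -> -28 -> -140 -> 140
  -50 -> 50 -> 350 -> -350 -> -1750 -> 1750
  -29 -> 29 -> 203 -> -203 -> -1015 -> 1015
  -47 -> 47 -> 329 -> -329 -> -1645 -> 1645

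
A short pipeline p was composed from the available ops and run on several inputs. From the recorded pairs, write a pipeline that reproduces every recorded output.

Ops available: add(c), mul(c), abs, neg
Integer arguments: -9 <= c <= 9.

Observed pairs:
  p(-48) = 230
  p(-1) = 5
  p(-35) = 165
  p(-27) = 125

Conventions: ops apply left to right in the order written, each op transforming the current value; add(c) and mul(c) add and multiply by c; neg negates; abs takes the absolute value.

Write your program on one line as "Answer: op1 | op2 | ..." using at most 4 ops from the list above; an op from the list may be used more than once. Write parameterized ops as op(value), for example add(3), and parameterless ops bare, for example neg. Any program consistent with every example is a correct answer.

add(2) | mul(-5) | neg | abs

Check, running the answer program on each example:
  -48 -> -46 -> 230 -> -230 -> 230
  -1 -> 1 -> -5 -> 5 -> 5
  -35 -> -33 -> 165 -> -165 -> 165
  -27 -> -25 -> 125 -> -125 -> 125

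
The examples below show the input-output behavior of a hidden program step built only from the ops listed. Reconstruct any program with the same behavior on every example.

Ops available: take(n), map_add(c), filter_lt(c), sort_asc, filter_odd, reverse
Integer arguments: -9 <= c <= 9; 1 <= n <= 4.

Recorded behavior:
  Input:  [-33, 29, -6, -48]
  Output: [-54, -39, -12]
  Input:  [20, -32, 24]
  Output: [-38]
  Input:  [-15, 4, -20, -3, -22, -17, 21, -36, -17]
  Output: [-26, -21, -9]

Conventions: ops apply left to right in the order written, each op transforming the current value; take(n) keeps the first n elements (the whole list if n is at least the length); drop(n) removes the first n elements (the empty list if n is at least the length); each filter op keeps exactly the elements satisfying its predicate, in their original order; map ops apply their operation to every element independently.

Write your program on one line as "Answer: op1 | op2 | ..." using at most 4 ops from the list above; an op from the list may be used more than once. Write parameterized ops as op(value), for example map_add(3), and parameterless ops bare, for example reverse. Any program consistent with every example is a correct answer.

take(4) | map_add(-6) | filter_lt(-5) | sort_asc

Check, running the answer program on each example:
  [-33, 29, -6, -48] -> [-33, 29, -6, -48] -> [-39, 23, -12, -54] -> [-39, -12, -54] -> [-54, -39, -12]
  [20, -32, 24] -> [20, -32, 24] -> [14, -38, 18] -> [-38] -> [-38]
  [-15, 4, -20, -3, -22, -17, 21, -36, -17] -> [-15, 4, -20, -3] -> [-21, -2, -26, -9] -> [-21, -26, -9] -> [-26, -21, -9]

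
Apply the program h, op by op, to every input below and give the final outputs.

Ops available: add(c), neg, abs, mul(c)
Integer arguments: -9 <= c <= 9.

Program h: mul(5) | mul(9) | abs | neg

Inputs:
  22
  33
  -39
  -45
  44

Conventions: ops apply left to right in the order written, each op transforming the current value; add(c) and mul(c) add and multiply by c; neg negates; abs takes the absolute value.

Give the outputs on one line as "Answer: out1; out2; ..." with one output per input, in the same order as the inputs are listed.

Execution, op by op:
  22 -> 110 -> 990 -> 990 -> -990
  33 -> 165 -> 1485 -> 1485 -> -1485
  -39 -> -195 -> -1755 -> 1755 -> -1755
  -45 -> -225 -> -2025 -> 2025 -> -2025
  44 -> 220 -> 1980 -> 1980 -> -1980

-990; -1485; -1755; -2025; -1980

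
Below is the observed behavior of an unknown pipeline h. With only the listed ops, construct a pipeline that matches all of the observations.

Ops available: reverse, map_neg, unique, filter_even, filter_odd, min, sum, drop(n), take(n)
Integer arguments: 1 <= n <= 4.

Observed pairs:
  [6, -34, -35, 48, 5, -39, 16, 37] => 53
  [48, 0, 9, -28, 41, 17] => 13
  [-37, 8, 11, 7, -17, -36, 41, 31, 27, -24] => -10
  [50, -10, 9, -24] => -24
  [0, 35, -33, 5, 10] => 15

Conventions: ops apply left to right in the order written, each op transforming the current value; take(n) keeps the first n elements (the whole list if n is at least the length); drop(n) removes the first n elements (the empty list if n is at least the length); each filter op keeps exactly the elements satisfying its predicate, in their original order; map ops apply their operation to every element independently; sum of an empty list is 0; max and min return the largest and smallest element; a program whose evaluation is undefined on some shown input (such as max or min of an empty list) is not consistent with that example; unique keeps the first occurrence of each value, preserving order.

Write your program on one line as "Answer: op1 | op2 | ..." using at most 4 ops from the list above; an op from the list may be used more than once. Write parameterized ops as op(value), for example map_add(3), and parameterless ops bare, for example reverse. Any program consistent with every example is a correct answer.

drop(1) | drop(2) | take(2) | sum

Check, running the answer program on each example:
  [6, -34, -35, 48, 5, -39, 16, 37] -> [-34, -35, 48, 5, -39, 16, 37] -> [48, 5, -39, 16, 37] -> [48, 5] -> 53
  [48, 0, 9, -28, 41, 17] -> [0, 9, -28, 41, 17] -> [-28, 41, 17] -> [-28, 41] -> 13
  [-37, 8, 11, 7, -17, -36, 41, 31, 27, -24] -> [8, 11, 7, -17, -36, 41, 31, 27, -24] -> [7, -17, -36, 41, 31, 27, -24] -> [7, -17] -> -10
  [50, -10, 9, -24] -> [-10, 9, -24] -> [-24] -> [-24] -> -24
  [0, 35, -33, 5, 10] -> [35, -33, 5, 10] -> [5, 10] -> [5, 10] -> 15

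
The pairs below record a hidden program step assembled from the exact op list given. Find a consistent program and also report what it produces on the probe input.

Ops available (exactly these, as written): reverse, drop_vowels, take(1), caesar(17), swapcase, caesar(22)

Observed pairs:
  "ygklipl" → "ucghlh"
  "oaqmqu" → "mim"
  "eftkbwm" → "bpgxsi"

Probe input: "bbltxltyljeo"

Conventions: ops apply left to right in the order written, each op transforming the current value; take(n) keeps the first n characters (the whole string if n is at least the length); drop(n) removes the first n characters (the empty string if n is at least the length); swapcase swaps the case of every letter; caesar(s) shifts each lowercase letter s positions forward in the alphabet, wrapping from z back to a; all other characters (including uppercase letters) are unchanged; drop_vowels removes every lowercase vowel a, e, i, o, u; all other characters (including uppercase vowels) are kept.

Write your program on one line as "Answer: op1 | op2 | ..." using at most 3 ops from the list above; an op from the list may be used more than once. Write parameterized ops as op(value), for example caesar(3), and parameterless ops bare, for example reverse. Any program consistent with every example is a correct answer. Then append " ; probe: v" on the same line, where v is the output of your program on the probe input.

drop_vowels | caesar(22) ; probe: "xxhpthpuhf"

Check, running the answer program on each example:
  "ygklipl" -> "ygklpl" -> "ucghlh"
  "oaqmqu" -> "qmq" -> "mim"
  "eftkbwm" -> "ftkbwm" -> "bpgxsi"
  probe: "bbltxltyljeo" -> "bbltxltylj" -> "xxhpthpuhf"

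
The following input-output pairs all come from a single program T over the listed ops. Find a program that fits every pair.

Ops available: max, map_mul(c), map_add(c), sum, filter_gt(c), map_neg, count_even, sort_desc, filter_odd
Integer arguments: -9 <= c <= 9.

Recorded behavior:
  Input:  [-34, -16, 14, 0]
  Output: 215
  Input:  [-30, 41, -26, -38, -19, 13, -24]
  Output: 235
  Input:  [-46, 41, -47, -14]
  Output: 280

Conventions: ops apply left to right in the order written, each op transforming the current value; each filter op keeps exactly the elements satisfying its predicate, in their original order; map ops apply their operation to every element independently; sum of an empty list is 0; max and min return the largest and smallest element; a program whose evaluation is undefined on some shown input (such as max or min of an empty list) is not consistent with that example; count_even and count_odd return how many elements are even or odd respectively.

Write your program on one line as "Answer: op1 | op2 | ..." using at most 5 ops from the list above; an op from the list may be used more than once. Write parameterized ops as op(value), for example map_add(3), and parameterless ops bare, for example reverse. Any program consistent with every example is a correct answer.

map_add(-9) | map_mul(-5) | filter_gt(-1) | max

Check, running the answer program on each example:
  [-34, -16, 14, 0] -> [-43, -25, 5, -9] -> [215, 125, -25, 45] -> [215, 125, 45] -> 215
  [-30, 41, -26, -38, -19, 13, -24] -> [-39, 32, -35, -47, -28, 4, -33] -> [195, -160, 175, 235, 140, -20, 165] -> [195, 175, 235, 140, 165] -> 235
  [-46, 41, -47, -14] -> [-55, 32, -56, -23] -> [275, -160, 280, 115] -> [275, 280, 115] -> 280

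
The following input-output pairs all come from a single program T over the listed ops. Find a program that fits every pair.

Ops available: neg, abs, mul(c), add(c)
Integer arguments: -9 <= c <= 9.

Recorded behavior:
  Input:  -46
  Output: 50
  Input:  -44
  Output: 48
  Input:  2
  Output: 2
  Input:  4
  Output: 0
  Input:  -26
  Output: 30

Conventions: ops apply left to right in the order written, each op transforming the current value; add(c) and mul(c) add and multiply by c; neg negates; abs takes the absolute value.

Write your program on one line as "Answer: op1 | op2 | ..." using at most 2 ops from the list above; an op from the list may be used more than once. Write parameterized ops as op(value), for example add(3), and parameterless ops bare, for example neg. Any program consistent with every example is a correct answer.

neg | add(4)

Check, running the answer program on each example:
  -46 -> 46 -> 50
  -44 -> 44 -> 48
  2 -> -2 -> 2
  4 -> -4 -> 0
  -26 -> 26 -> 30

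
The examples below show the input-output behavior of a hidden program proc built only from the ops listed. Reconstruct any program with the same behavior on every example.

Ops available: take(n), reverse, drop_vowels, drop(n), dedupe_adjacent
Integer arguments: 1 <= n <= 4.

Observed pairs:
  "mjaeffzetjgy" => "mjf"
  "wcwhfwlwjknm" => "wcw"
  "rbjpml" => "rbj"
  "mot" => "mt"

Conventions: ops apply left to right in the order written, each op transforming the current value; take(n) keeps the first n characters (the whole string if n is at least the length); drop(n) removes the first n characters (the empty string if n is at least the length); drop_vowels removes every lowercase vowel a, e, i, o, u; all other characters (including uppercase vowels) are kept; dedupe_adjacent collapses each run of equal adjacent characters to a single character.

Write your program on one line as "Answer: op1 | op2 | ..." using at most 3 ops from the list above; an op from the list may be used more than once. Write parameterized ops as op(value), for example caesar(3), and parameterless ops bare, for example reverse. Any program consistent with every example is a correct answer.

drop_vowels | take(3)

Check, running the answer program on each example:
  "mjaeffzetjgy" -> "mjffztjgy" -> "mjf"
  "wcwhfwlwjknm" -> "wcwhfwlwjknm" -> "wcw"
  "rbjpml" -> "rbjpml" -> "rbj"
  "mot" -> "mt" -> "mt"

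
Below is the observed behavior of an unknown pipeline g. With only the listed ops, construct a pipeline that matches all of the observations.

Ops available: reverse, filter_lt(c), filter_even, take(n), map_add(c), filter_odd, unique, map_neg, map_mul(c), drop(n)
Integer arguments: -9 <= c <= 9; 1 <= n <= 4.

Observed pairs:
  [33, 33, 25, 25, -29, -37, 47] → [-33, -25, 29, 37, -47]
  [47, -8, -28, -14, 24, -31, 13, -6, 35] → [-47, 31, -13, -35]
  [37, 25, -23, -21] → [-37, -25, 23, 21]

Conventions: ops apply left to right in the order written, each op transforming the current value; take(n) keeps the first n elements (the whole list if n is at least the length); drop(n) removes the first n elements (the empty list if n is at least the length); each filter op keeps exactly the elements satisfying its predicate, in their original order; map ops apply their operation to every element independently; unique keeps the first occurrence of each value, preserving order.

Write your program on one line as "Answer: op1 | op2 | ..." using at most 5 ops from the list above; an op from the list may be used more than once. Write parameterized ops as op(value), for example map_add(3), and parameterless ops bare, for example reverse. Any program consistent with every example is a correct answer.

reverse | map_neg | reverse | unique | filter_odd

Check, running the answer program on each example:
  [33, 33, 25, 25, -29, -37, 47] -> [47, -37, -29, 25, 25, 33, 33] -> [-47, 37, 29, -25, -25, -33, -33] -> [-33, -33, -25, -25, 29, 37, -47] -> [-33, -25, 29, 37, -47] -> [-33, -25, 29, 37, -47]
  [47, -8, -28, -14, 24, -31, 13, -6, 35] -> [35, -6, 13, -31, 24, -14, -28, -8, 47] -> [-35, 6, -13, 31, -24, 14, 28, 8, -47] -> [-47, 8, 28, 14, -24, 31, -13, 6, -35] -> [-47, 8, 28, 14, -24, 31, -13, 6, -35] -> [-47, 31, -13, -35]
  [37, 25, -23, -21] -> [-21, -23, 25, 37] -> [21, 23, -25, -37] -> [-37, -25, 23, 21] -> [-37, -25, 23, 21] -> [-37, -25, 23, 21]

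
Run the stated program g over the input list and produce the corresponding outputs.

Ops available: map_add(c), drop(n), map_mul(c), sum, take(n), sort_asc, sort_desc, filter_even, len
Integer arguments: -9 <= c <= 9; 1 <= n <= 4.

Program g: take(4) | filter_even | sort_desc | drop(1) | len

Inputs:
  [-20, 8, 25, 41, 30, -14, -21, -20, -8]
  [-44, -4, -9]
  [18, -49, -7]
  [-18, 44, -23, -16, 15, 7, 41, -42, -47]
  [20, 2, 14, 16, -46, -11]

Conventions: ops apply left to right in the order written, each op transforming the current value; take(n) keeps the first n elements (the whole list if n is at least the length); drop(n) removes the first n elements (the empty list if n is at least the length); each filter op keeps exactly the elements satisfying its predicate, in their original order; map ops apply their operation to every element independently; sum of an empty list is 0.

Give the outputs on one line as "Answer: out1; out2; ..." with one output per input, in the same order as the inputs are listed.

Execution, op by op:
  [-20, 8, 25, 41, 30, -14, -21, -20, -8] -> [-20, 8, 25, 41] -> [-20, 8] -> [8, -20] -> [-20] -> 1
  [-44, -4, -9] -> [-44, -4, -9] -> [-44, -4] -> [-4, -44] -> [-44] -> 1
  [18, -49, -7] -> [18, -49, -7] -> [18] -> [18] -> [] -> 0
  [-18, 44, -23, -16, 15, 7, 41, -42, -47] -> [-18, 44, -23, -16] -> [-18, 44, -16] -> [44, -16, -18] -> [-16, -18] -> 2
  [20, 2, 14, 16, -46, -11] -> [20, 2, 14, 16] -> [20, 2, 14, 16] -> [20, 16, 14, 2] -> [16, 14, 2] -> 3

1; 1; 0; 2; 3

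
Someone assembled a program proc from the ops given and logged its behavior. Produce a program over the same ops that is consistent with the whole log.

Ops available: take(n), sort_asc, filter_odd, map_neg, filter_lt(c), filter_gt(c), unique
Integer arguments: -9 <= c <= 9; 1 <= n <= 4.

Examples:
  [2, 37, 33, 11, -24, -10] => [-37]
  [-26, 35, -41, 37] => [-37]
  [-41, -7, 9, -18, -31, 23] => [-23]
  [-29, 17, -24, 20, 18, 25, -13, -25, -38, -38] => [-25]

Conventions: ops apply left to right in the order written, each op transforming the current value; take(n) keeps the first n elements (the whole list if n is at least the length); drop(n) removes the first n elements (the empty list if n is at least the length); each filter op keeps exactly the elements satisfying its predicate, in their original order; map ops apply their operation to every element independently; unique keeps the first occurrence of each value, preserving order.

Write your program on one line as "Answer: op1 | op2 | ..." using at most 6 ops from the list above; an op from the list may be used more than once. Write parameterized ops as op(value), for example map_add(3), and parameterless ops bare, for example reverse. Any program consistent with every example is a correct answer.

filter_gt(-4) | filter_gt(4) | map_neg | sort_asc | take(1)

Check, running the answer program on each example:
  [2, 37, 33, 11, -24, -10] -> [2, 37, 33, 11] -> [37, 33, 11] -> [-37, -33, -11] -> [-37, -33, -11] -> [-37]
  [-26, 35, -41, 37] -> [35, 37] -> [35, 37] -> [-35, -37] -> [-37, -35] -> [-37]
  [-41, -7, 9, -18, -31, 23] -> [9, 23] -> [9, 23] -> [-9, -23] -> [-23, -9] -> [-23]
  [-29, 17, -24, 20, 18, 25, -13, -25, -38, -38] -> [17, 20, 18, 25] -> [17, 20, 18, 25] -> [-17, -20, -18, -25] -> [-25, -20, -18, -17] -> [-25]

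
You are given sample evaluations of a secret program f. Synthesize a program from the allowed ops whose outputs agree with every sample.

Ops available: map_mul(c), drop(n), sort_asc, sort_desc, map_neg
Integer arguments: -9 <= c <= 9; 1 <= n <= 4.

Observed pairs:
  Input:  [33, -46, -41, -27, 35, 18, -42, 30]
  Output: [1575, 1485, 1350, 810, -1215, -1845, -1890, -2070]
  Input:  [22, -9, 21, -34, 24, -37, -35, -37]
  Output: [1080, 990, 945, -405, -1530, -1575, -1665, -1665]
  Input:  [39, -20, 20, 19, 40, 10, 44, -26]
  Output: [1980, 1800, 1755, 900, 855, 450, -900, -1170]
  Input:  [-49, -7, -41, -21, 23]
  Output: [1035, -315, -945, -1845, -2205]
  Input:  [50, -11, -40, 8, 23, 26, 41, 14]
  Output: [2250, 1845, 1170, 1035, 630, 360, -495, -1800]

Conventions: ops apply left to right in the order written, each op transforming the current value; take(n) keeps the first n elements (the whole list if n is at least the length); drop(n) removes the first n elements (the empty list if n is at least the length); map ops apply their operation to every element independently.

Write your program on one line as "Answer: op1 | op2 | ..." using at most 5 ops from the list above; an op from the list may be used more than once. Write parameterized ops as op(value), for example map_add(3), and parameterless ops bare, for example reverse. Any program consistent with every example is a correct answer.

map_mul(-9) | map_neg | map_mul(5) | sort_desc

Check, running the answer program on each example:
  [33, -46, -41, -27, 35, 18, -42, 30] -> [-297, 414, 369, 243, -315, -162, 378, -270] -> [297, -414, -369, -243, 315, 162, -378, 270] -> [1485, -2070, -1845, -1215, 1575, 810, -1890, 1350] -> [1575, 1485, 1350, 810, -1215, -1845, -1890, -2070]
  [22, -9, 21, -34, 24, -37, -35, -37] -> [-198, 81, -189, 306, -216, 333, 315, 333] -> [198, -81, 189, -306, 216, -333, -315, -333] -> [990, -405, 945, -1530, 1080, -1665, -1575, -1665] -> [1080, 990, 945, -405, -1530, -1575, -1665, -1665]
  [39, -20, 20, 19, 40, 10, 44, -26] -> [-351, 180, -180, -171, -360, -90, -396, 234] -> [351, -180, 180, 171, 360, 90, 396, -234] -> [1755, -900, 900, 855, 1800, 450, 1980, -1170] -> [1980, 1800, 1755, 900, 855, 450, -900, -1170]
  [-49, -7, -41, -21, 23] -> [441, 63, 369, 189, -207] -> [-441, -63, -369, -189, 207] -> [-2205, -315, -1845, -945, 1035] -> [1035, -315, -945, -1845, -2205]
  [50, -11, -40, 8, 23, 26, 41, 14] -> [-450, 99, 360, -72, -207, -234, -369, -126] -> [450, -99, -360, 72, 207, 234, 369, 126] -> [2250, -495, -1800, 360, 1035, 1170, 1845, 630] -> [2250, 1845, 1170, 1035, 630, 360, -495, -1800]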